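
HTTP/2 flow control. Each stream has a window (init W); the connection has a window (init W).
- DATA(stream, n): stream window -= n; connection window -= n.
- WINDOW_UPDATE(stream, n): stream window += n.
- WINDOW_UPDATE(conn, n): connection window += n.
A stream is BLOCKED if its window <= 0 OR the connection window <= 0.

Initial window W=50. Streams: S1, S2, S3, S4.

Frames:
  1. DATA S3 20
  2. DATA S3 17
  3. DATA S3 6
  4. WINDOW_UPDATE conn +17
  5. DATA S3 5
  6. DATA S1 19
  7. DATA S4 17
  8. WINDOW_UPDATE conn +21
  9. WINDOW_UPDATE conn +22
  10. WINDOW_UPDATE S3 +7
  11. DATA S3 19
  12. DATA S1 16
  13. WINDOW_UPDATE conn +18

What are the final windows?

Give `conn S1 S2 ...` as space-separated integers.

Answer: 9 15 50 -10 33

Derivation:
Op 1: conn=30 S1=50 S2=50 S3=30 S4=50 blocked=[]
Op 2: conn=13 S1=50 S2=50 S3=13 S4=50 blocked=[]
Op 3: conn=7 S1=50 S2=50 S3=7 S4=50 blocked=[]
Op 4: conn=24 S1=50 S2=50 S3=7 S4=50 blocked=[]
Op 5: conn=19 S1=50 S2=50 S3=2 S4=50 blocked=[]
Op 6: conn=0 S1=31 S2=50 S3=2 S4=50 blocked=[1, 2, 3, 4]
Op 7: conn=-17 S1=31 S2=50 S3=2 S4=33 blocked=[1, 2, 3, 4]
Op 8: conn=4 S1=31 S2=50 S3=2 S4=33 blocked=[]
Op 9: conn=26 S1=31 S2=50 S3=2 S4=33 blocked=[]
Op 10: conn=26 S1=31 S2=50 S3=9 S4=33 blocked=[]
Op 11: conn=7 S1=31 S2=50 S3=-10 S4=33 blocked=[3]
Op 12: conn=-9 S1=15 S2=50 S3=-10 S4=33 blocked=[1, 2, 3, 4]
Op 13: conn=9 S1=15 S2=50 S3=-10 S4=33 blocked=[3]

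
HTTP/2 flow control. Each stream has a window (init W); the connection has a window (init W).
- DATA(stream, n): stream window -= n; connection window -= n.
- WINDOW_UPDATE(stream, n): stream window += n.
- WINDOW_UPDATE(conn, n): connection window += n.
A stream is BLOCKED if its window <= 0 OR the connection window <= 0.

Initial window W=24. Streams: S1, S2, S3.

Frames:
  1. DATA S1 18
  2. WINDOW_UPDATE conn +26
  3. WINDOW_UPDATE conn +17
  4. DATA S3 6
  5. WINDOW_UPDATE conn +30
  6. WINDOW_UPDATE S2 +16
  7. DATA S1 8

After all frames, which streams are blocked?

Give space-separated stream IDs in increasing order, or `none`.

Answer: S1

Derivation:
Op 1: conn=6 S1=6 S2=24 S3=24 blocked=[]
Op 2: conn=32 S1=6 S2=24 S3=24 blocked=[]
Op 3: conn=49 S1=6 S2=24 S3=24 blocked=[]
Op 4: conn=43 S1=6 S2=24 S3=18 blocked=[]
Op 5: conn=73 S1=6 S2=24 S3=18 blocked=[]
Op 6: conn=73 S1=6 S2=40 S3=18 blocked=[]
Op 7: conn=65 S1=-2 S2=40 S3=18 blocked=[1]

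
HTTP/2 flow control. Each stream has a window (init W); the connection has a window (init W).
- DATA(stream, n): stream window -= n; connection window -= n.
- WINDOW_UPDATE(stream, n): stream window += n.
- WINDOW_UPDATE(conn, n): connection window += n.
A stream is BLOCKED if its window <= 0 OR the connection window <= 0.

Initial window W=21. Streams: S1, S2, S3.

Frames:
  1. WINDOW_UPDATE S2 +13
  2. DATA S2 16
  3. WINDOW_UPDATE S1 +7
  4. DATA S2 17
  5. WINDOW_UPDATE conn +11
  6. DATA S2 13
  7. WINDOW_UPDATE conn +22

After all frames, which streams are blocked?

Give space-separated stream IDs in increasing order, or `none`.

Answer: S2

Derivation:
Op 1: conn=21 S1=21 S2=34 S3=21 blocked=[]
Op 2: conn=5 S1=21 S2=18 S3=21 blocked=[]
Op 3: conn=5 S1=28 S2=18 S3=21 blocked=[]
Op 4: conn=-12 S1=28 S2=1 S3=21 blocked=[1, 2, 3]
Op 5: conn=-1 S1=28 S2=1 S3=21 blocked=[1, 2, 3]
Op 6: conn=-14 S1=28 S2=-12 S3=21 blocked=[1, 2, 3]
Op 7: conn=8 S1=28 S2=-12 S3=21 blocked=[2]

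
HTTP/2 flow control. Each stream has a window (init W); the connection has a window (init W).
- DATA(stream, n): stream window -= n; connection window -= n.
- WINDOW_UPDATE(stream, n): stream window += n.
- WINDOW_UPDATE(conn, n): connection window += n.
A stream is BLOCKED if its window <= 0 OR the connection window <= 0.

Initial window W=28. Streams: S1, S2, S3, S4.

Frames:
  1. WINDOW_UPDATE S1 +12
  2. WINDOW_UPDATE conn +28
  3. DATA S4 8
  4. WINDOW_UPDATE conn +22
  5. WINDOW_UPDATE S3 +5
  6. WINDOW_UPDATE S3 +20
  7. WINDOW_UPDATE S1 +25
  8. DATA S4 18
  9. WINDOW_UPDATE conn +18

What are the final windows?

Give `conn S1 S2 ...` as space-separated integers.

Op 1: conn=28 S1=40 S2=28 S3=28 S4=28 blocked=[]
Op 2: conn=56 S1=40 S2=28 S3=28 S4=28 blocked=[]
Op 3: conn=48 S1=40 S2=28 S3=28 S4=20 blocked=[]
Op 4: conn=70 S1=40 S2=28 S3=28 S4=20 blocked=[]
Op 5: conn=70 S1=40 S2=28 S3=33 S4=20 blocked=[]
Op 6: conn=70 S1=40 S2=28 S3=53 S4=20 blocked=[]
Op 7: conn=70 S1=65 S2=28 S3=53 S4=20 blocked=[]
Op 8: conn=52 S1=65 S2=28 S3=53 S4=2 blocked=[]
Op 9: conn=70 S1=65 S2=28 S3=53 S4=2 blocked=[]

Answer: 70 65 28 53 2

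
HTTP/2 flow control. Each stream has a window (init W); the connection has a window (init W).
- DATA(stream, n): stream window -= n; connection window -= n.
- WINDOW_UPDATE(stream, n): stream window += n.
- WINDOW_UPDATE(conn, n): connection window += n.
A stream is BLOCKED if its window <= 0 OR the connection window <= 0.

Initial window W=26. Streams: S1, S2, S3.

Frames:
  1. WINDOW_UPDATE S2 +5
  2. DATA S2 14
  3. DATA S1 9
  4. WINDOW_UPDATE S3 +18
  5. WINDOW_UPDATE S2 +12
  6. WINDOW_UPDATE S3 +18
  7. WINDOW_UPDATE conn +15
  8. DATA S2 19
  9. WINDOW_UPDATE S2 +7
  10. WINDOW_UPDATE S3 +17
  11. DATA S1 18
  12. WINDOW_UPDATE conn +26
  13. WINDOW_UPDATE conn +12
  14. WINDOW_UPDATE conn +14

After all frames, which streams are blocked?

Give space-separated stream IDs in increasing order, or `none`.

Answer: S1

Derivation:
Op 1: conn=26 S1=26 S2=31 S3=26 blocked=[]
Op 2: conn=12 S1=26 S2=17 S3=26 blocked=[]
Op 3: conn=3 S1=17 S2=17 S3=26 blocked=[]
Op 4: conn=3 S1=17 S2=17 S3=44 blocked=[]
Op 5: conn=3 S1=17 S2=29 S3=44 blocked=[]
Op 6: conn=3 S1=17 S2=29 S3=62 blocked=[]
Op 7: conn=18 S1=17 S2=29 S3=62 blocked=[]
Op 8: conn=-1 S1=17 S2=10 S3=62 blocked=[1, 2, 3]
Op 9: conn=-1 S1=17 S2=17 S3=62 blocked=[1, 2, 3]
Op 10: conn=-1 S1=17 S2=17 S3=79 blocked=[1, 2, 3]
Op 11: conn=-19 S1=-1 S2=17 S3=79 blocked=[1, 2, 3]
Op 12: conn=7 S1=-1 S2=17 S3=79 blocked=[1]
Op 13: conn=19 S1=-1 S2=17 S3=79 blocked=[1]
Op 14: conn=33 S1=-1 S2=17 S3=79 blocked=[1]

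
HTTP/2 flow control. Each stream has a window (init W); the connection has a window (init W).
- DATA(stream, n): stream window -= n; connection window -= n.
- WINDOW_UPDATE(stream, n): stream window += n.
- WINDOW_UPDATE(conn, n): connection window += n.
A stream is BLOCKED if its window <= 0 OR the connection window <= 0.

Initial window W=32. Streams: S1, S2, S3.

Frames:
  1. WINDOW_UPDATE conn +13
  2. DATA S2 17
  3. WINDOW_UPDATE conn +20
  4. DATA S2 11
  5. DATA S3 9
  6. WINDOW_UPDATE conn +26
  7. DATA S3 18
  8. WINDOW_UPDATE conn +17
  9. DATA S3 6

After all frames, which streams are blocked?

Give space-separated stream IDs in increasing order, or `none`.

Op 1: conn=45 S1=32 S2=32 S3=32 blocked=[]
Op 2: conn=28 S1=32 S2=15 S3=32 blocked=[]
Op 3: conn=48 S1=32 S2=15 S3=32 blocked=[]
Op 4: conn=37 S1=32 S2=4 S3=32 blocked=[]
Op 5: conn=28 S1=32 S2=4 S3=23 blocked=[]
Op 6: conn=54 S1=32 S2=4 S3=23 blocked=[]
Op 7: conn=36 S1=32 S2=4 S3=5 blocked=[]
Op 8: conn=53 S1=32 S2=4 S3=5 blocked=[]
Op 9: conn=47 S1=32 S2=4 S3=-1 blocked=[3]

Answer: S3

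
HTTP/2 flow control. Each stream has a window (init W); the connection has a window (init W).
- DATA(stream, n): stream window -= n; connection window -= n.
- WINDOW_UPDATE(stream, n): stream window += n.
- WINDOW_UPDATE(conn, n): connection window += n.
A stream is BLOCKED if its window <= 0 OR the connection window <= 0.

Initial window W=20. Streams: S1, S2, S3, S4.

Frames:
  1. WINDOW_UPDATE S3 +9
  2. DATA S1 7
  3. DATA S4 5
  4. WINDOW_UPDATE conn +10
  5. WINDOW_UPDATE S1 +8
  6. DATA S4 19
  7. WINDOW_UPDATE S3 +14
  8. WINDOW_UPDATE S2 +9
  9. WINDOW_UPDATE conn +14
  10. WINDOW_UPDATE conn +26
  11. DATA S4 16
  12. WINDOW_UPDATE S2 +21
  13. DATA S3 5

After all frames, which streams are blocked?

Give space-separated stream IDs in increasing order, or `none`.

Op 1: conn=20 S1=20 S2=20 S3=29 S4=20 blocked=[]
Op 2: conn=13 S1=13 S2=20 S3=29 S4=20 blocked=[]
Op 3: conn=8 S1=13 S2=20 S3=29 S4=15 blocked=[]
Op 4: conn=18 S1=13 S2=20 S3=29 S4=15 blocked=[]
Op 5: conn=18 S1=21 S2=20 S3=29 S4=15 blocked=[]
Op 6: conn=-1 S1=21 S2=20 S3=29 S4=-4 blocked=[1, 2, 3, 4]
Op 7: conn=-1 S1=21 S2=20 S3=43 S4=-4 blocked=[1, 2, 3, 4]
Op 8: conn=-1 S1=21 S2=29 S3=43 S4=-4 blocked=[1, 2, 3, 4]
Op 9: conn=13 S1=21 S2=29 S3=43 S4=-4 blocked=[4]
Op 10: conn=39 S1=21 S2=29 S3=43 S4=-4 blocked=[4]
Op 11: conn=23 S1=21 S2=29 S3=43 S4=-20 blocked=[4]
Op 12: conn=23 S1=21 S2=50 S3=43 S4=-20 blocked=[4]
Op 13: conn=18 S1=21 S2=50 S3=38 S4=-20 blocked=[4]

Answer: S4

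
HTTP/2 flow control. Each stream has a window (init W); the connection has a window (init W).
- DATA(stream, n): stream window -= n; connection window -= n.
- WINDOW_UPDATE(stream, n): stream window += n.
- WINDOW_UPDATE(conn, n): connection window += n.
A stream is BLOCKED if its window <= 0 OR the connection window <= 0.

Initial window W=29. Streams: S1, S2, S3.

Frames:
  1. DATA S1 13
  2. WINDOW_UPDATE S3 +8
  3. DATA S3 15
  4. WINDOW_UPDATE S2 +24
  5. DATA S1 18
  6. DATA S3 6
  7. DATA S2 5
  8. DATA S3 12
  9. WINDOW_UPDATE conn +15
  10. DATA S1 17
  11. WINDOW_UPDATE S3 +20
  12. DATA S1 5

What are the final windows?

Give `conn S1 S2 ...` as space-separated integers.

Answer: -47 -24 48 24

Derivation:
Op 1: conn=16 S1=16 S2=29 S3=29 blocked=[]
Op 2: conn=16 S1=16 S2=29 S3=37 blocked=[]
Op 3: conn=1 S1=16 S2=29 S3=22 blocked=[]
Op 4: conn=1 S1=16 S2=53 S3=22 blocked=[]
Op 5: conn=-17 S1=-2 S2=53 S3=22 blocked=[1, 2, 3]
Op 6: conn=-23 S1=-2 S2=53 S3=16 blocked=[1, 2, 3]
Op 7: conn=-28 S1=-2 S2=48 S3=16 blocked=[1, 2, 3]
Op 8: conn=-40 S1=-2 S2=48 S3=4 blocked=[1, 2, 3]
Op 9: conn=-25 S1=-2 S2=48 S3=4 blocked=[1, 2, 3]
Op 10: conn=-42 S1=-19 S2=48 S3=4 blocked=[1, 2, 3]
Op 11: conn=-42 S1=-19 S2=48 S3=24 blocked=[1, 2, 3]
Op 12: conn=-47 S1=-24 S2=48 S3=24 blocked=[1, 2, 3]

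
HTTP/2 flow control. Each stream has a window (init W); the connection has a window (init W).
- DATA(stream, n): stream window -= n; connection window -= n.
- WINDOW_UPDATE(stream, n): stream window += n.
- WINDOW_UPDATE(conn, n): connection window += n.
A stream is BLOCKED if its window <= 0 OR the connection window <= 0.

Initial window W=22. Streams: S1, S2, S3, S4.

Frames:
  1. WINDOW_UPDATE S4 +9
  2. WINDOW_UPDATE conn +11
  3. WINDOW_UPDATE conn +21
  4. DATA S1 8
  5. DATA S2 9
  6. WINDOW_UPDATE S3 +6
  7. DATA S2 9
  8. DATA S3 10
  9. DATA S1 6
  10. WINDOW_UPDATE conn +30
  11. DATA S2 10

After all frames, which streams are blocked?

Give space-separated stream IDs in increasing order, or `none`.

Op 1: conn=22 S1=22 S2=22 S3=22 S4=31 blocked=[]
Op 2: conn=33 S1=22 S2=22 S3=22 S4=31 blocked=[]
Op 3: conn=54 S1=22 S2=22 S3=22 S4=31 blocked=[]
Op 4: conn=46 S1=14 S2=22 S3=22 S4=31 blocked=[]
Op 5: conn=37 S1=14 S2=13 S3=22 S4=31 blocked=[]
Op 6: conn=37 S1=14 S2=13 S3=28 S4=31 blocked=[]
Op 7: conn=28 S1=14 S2=4 S3=28 S4=31 blocked=[]
Op 8: conn=18 S1=14 S2=4 S3=18 S4=31 blocked=[]
Op 9: conn=12 S1=8 S2=4 S3=18 S4=31 blocked=[]
Op 10: conn=42 S1=8 S2=4 S3=18 S4=31 blocked=[]
Op 11: conn=32 S1=8 S2=-6 S3=18 S4=31 blocked=[2]

Answer: S2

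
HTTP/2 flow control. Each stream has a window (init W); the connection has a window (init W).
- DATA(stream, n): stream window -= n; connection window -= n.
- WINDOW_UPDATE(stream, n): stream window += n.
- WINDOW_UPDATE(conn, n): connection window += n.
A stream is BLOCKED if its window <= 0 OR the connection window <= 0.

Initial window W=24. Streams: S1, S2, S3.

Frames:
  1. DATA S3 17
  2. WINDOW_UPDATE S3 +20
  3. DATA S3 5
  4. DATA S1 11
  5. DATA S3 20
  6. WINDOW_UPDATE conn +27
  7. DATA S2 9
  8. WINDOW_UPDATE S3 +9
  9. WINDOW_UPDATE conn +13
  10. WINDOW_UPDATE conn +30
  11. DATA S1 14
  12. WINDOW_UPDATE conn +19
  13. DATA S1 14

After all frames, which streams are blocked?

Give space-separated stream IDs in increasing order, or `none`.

Op 1: conn=7 S1=24 S2=24 S3=7 blocked=[]
Op 2: conn=7 S1=24 S2=24 S3=27 blocked=[]
Op 3: conn=2 S1=24 S2=24 S3=22 blocked=[]
Op 4: conn=-9 S1=13 S2=24 S3=22 blocked=[1, 2, 3]
Op 5: conn=-29 S1=13 S2=24 S3=2 blocked=[1, 2, 3]
Op 6: conn=-2 S1=13 S2=24 S3=2 blocked=[1, 2, 3]
Op 7: conn=-11 S1=13 S2=15 S3=2 blocked=[1, 2, 3]
Op 8: conn=-11 S1=13 S2=15 S3=11 blocked=[1, 2, 3]
Op 9: conn=2 S1=13 S2=15 S3=11 blocked=[]
Op 10: conn=32 S1=13 S2=15 S3=11 blocked=[]
Op 11: conn=18 S1=-1 S2=15 S3=11 blocked=[1]
Op 12: conn=37 S1=-1 S2=15 S3=11 blocked=[1]
Op 13: conn=23 S1=-15 S2=15 S3=11 blocked=[1]

Answer: S1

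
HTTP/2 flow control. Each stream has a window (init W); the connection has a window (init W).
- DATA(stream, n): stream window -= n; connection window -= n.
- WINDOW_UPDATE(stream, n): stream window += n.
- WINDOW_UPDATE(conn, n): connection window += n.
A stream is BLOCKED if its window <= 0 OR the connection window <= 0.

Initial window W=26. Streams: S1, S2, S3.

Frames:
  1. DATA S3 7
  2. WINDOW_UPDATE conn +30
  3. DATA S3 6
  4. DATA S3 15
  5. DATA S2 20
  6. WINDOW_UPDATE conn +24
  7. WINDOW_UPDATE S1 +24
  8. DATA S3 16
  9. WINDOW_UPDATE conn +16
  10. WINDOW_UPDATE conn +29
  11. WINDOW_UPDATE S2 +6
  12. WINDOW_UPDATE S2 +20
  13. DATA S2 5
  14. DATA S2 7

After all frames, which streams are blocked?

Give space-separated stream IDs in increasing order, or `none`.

Answer: S3

Derivation:
Op 1: conn=19 S1=26 S2=26 S3=19 blocked=[]
Op 2: conn=49 S1=26 S2=26 S3=19 blocked=[]
Op 3: conn=43 S1=26 S2=26 S3=13 blocked=[]
Op 4: conn=28 S1=26 S2=26 S3=-2 blocked=[3]
Op 5: conn=8 S1=26 S2=6 S3=-2 blocked=[3]
Op 6: conn=32 S1=26 S2=6 S3=-2 blocked=[3]
Op 7: conn=32 S1=50 S2=6 S3=-2 blocked=[3]
Op 8: conn=16 S1=50 S2=6 S3=-18 blocked=[3]
Op 9: conn=32 S1=50 S2=6 S3=-18 blocked=[3]
Op 10: conn=61 S1=50 S2=6 S3=-18 blocked=[3]
Op 11: conn=61 S1=50 S2=12 S3=-18 blocked=[3]
Op 12: conn=61 S1=50 S2=32 S3=-18 blocked=[3]
Op 13: conn=56 S1=50 S2=27 S3=-18 blocked=[3]
Op 14: conn=49 S1=50 S2=20 S3=-18 blocked=[3]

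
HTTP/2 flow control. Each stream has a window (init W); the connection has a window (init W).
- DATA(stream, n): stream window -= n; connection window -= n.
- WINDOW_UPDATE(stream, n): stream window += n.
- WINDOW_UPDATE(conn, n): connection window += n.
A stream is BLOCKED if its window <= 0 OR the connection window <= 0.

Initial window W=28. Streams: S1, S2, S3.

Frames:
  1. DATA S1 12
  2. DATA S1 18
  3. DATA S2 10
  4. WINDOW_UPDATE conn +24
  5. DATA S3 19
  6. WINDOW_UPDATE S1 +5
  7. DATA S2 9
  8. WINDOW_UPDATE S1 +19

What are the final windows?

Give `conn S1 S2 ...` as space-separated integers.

Answer: -16 22 9 9

Derivation:
Op 1: conn=16 S1=16 S2=28 S3=28 blocked=[]
Op 2: conn=-2 S1=-2 S2=28 S3=28 blocked=[1, 2, 3]
Op 3: conn=-12 S1=-2 S2=18 S3=28 blocked=[1, 2, 3]
Op 4: conn=12 S1=-2 S2=18 S3=28 blocked=[1]
Op 5: conn=-7 S1=-2 S2=18 S3=9 blocked=[1, 2, 3]
Op 6: conn=-7 S1=3 S2=18 S3=9 blocked=[1, 2, 3]
Op 7: conn=-16 S1=3 S2=9 S3=9 blocked=[1, 2, 3]
Op 8: conn=-16 S1=22 S2=9 S3=9 blocked=[1, 2, 3]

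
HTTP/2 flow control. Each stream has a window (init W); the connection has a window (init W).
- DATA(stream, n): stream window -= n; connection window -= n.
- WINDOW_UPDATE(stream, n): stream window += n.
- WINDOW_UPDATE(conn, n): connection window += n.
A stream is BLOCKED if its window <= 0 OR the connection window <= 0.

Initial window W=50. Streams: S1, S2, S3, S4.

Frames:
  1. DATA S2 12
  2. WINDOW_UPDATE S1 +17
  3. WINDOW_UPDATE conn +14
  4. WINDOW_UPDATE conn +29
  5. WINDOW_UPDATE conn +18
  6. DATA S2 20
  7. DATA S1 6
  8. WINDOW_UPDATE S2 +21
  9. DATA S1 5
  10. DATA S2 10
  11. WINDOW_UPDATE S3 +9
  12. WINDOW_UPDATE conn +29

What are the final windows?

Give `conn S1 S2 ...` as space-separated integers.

Answer: 87 56 29 59 50

Derivation:
Op 1: conn=38 S1=50 S2=38 S3=50 S4=50 blocked=[]
Op 2: conn=38 S1=67 S2=38 S3=50 S4=50 blocked=[]
Op 3: conn=52 S1=67 S2=38 S3=50 S4=50 blocked=[]
Op 4: conn=81 S1=67 S2=38 S3=50 S4=50 blocked=[]
Op 5: conn=99 S1=67 S2=38 S3=50 S4=50 blocked=[]
Op 6: conn=79 S1=67 S2=18 S3=50 S4=50 blocked=[]
Op 7: conn=73 S1=61 S2=18 S3=50 S4=50 blocked=[]
Op 8: conn=73 S1=61 S2=39 S3=50 S4=50 blocked=[]
Op 9: conn=68 S1=56 S2=39 S3=50 S4=50 blocked=[]
Op 10: conn=58 S1=56 S2=29 S3=50 S4=50 blocked=[]
Op 11: conn=58 S1=56 S2=29 S3=59 S4=50 blocked=[]
Op 12: conn=87 S1=56 S2=29 S3=59 S4=50 blocked=[]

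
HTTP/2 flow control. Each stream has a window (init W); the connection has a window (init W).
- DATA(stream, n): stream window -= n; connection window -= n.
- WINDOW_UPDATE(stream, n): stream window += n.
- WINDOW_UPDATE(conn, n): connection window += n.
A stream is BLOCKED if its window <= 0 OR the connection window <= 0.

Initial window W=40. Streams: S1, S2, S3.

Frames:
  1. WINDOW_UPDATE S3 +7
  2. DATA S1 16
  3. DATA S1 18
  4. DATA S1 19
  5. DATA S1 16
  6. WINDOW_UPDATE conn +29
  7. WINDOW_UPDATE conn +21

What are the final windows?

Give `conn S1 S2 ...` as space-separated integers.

Op 1: conn=40 S1=40 S2=40 S3=47 blocked=[]
Op 2: conn=24 S1=24 S2=40 S3=47 blocked=[]
Op 3: conn=6 S1=6 S2=40 S3=47 blocked=[]
Op 4: conn=-13 S1=-13 S2=40 S3=47 blocked=[1, 2, 3]
Op 5: conn=-29 S1=-29 S2=40 S3=47 blocked=[1, 2, 3]
Op 6: conn=0 S1=-29 S2=40 S3=47 blocked=[1, 2, 3]
Op 7: conn=21 S1=-29 S2=40 S3=47 blocked=[1]

Answer: 21 -29 40 47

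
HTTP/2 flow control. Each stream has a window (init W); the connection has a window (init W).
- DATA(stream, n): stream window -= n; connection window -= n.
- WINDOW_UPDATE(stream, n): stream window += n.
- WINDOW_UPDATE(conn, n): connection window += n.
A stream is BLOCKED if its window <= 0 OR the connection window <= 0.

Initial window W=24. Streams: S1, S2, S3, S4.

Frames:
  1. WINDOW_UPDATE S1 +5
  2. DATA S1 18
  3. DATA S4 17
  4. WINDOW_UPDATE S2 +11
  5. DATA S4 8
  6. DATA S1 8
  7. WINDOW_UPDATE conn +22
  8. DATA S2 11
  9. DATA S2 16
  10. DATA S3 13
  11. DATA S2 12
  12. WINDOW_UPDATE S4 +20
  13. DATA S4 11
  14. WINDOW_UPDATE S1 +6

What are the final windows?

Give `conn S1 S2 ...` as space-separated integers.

Answer: -68 9 -4 11 8

Derivation:
Op 1: conn=24 S1=29 S2=24 S3=24 S4=24 blocked=[]
Op 2: conn=6 S1=11 S2=24 S3=24 S4=24 blocked=[]
Op 3: conn=-11 S1=11 S2=24 S3=24 S4=7 blocked=[1, 2, 3, 4]
Op 4: conn=-11 S1=11 S2=35 S3=24 S4=7 blocked=[1, 2, 3, 4]
Op 5: conn=-19 S1=11 S2=35 S3=24 S4=-1 blocked=[1, 2, 3, 4]
Op 6: conn=-27 S1=3 S2=35 S3=24 S4=-1 blocked=[1, 2, 3, 4]
Op 7: conn=-5 S1=3 S2=35 S3=24 S4=-1 blocked=[1, 2, 3, 4]
Op 8: conn=-16 S1=3 S2=24 S3=24 S4=-1 blocked=[1, 2, 3, 4]
Op 9: conn=-32 S1=3 S2=8 S3=24 S4=-1 blocked=[1, 2, 3, 4]
Op 10: conn=-45 S1=3 S2=8 S3=11 S4=-1 blocked=[1, 2, 3, 4]
Op 11: conn=-57 S1=3 S2=-4 S3=11 S4=-1 blocked=[1, 2, 3, 4]
Op 12: conn=-57 S1=3 S2=-4 S3=11 S4=19 blocked=[1, 2, 3, 4]
Op 13: conn=-68 S1=3 S2=-4 S3=11 S4=8 blocked=[1, 2, 3, 4]
Op 14: conn=-68 S1=9 S2=-4 S3=11 S4=8 blocked=[1, 2, 3, 4]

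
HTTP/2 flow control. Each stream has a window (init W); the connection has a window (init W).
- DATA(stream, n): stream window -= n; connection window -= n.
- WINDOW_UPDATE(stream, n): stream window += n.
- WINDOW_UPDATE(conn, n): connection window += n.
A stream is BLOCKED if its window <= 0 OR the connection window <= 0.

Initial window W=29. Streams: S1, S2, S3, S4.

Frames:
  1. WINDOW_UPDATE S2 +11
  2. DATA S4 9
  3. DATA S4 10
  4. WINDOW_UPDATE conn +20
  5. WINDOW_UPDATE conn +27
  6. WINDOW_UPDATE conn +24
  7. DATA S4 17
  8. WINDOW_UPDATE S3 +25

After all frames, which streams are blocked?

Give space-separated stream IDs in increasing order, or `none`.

Op 1: conn=29 S1=29 S2=40 S3=29 S4=29 blocked=[]
Op 2: conn=20 S1=29 S2=40 S3=29 S4=20 blocked=[]
Op 3: conn=10 S1=29 S2=40 S3=29 S4=10 blocked=[]
Op 4: conn=30 S1=29 S2=40 S3=29 S4=10 blocked=[]
Op 5: conn=57 S1=29 S2=40 S3=29 S4=10 blocked=[]
Op 6: conn=81 S1=29 S2=40 S3=29 S4=10 blocked=[]
Op 7: conn=64 S1=29 S2=40 S3=29 S4=-7 blocked=[4]
Op 8: conn=64 S1=29 S2=40 S3=54 S4=-7 blocked=[4]

Answer: S4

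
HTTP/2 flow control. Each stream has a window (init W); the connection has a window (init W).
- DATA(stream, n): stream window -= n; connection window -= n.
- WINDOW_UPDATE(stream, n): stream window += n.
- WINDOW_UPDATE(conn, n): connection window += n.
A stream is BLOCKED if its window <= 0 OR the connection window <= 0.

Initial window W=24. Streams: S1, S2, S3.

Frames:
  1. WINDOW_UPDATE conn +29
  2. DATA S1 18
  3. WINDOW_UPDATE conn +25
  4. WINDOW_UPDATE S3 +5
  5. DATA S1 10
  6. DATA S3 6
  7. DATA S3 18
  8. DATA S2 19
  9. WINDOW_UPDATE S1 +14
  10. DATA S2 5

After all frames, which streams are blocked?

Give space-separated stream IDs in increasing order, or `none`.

Answer: S2

Derivation:
Op 1: conn=53 S1=24 S2=24 S3=24 blocked=[]
Op 2: conn=35 S1=6 S2=24 S3=24 blocked=[]
Op 3: conn=60 S1=6 S2=24 S3=24 blocked=[]
Op 4: conn=60 S1=6 S2=24 S3=29 blocked=[]
Op 5: conn=50 S1=-4 S2=24 S3=29 blocked=[1]
Op 6: conn=44 S1=-4 S2=24 S3=23 blocked=[1]
Op 7: conn=26 S1=-4 S2=24 S3=5 blocked=[1]
Op 8: conn=7 S1=-4 S2=5 S3=5 blocked=[1]
Op 9: conn=7 S1=10 S2=5 S3=5 blocked=[]
Op 10: conn=2 S1=10 S2=0 S3=5 blocked=[2]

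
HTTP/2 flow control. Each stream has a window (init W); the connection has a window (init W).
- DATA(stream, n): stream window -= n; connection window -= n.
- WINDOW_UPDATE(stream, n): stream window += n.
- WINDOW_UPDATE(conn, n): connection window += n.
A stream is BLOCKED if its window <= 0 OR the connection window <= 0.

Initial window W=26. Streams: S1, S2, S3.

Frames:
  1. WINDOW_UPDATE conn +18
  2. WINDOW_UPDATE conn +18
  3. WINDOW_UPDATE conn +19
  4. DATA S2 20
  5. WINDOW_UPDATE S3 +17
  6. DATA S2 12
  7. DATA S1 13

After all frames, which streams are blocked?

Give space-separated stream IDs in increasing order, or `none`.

Op 1: conn=44 S1=26 S2=26 S3=26 blocked=[]
Op 2: conn=62 S1=26 S2=26 S3=26 blocked=[]
Op 3: conn=81 S1=26 S2=26 S3=26 blocked=[]
Op 4: conn=61 S1=26 S2=6 S3=26 blocked=[]
Op 5: conn=61 S1=26 S2=6 S3=43 blocked=[]
Op 6: conn=49 S1=26 S2=-6 S3=43 blocked=[2]
Op 7: conn=36 S1=13 S2=-6 S3=43 blocked=[2]

Answer: S2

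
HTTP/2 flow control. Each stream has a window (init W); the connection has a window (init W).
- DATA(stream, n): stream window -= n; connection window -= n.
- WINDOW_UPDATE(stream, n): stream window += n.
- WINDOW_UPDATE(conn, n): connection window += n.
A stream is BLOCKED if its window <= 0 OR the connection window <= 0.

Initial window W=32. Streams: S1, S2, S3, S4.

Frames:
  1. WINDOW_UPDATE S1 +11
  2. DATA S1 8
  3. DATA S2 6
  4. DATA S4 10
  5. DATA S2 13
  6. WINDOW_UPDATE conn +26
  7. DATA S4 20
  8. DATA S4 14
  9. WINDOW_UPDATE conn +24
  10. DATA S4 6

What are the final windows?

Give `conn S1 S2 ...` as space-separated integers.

Op 1: conn=32 S1=43 S2=32 S3=32 S4=32 blocked=[]
Op 2: conn=24 S1=35 S2=32 S3=32 S4=32 blocked=[]
Op 3: conn=18 S1=35 S2=26 S3=32 S4=32 blocked=[]
Op 4: conn=8 S1=35 S2=26 S3=32 S4=22 blocked=[]
Op 5: conn=-5 S1=35 S2=13 S3=32 S4=22 blocked=[1, 2, 3, 4]
Op 6: conn=21 S1=35 S2=13 S3=32 S4=22 blocked=[]
Op 7: conn=1 S1=35 S2=13 S3=32 S4=2 blocked=[]
Op 8: conn=-13 S1=35 S2=13 S3=32 S4=-12 blocked=[1, 2, 3, 4]
Op 9: conn=11 S1=35 S2=13 S3=32 S4=-12 blocked=[4]
Op 10: conn=5 S1=35 S2=13 S3=32 S4=-18 blocked=[4]

Answer: 5 35 13 32 -18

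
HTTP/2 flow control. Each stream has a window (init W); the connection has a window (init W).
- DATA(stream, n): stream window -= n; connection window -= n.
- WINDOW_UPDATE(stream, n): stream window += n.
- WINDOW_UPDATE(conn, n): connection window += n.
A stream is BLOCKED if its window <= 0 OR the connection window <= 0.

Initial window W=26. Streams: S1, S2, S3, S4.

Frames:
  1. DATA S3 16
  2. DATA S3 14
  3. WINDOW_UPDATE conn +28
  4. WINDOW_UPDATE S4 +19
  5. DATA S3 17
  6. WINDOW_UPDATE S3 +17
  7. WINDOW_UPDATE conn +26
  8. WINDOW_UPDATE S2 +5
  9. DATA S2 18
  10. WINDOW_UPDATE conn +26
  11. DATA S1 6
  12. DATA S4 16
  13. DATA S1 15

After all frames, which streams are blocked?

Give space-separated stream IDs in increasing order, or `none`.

Answer: S3

Derivation:
Op 1: conn=10 S1=26 S2=26 S3=10 S4=26 blocked=[]
Op 2: conn=-4 S1=26 S2=26 S3=-4 S4=26 blocked=[1, 2, 3, 4]
Op 3: conn=24 S1=26 S2=26 S3=-4 S4=26 blocked=[3]
Op 4: conn=24 S1=26 S2=26 S3=-4 S4=45 blocked=[3]
Op 5: conn=7 S1=26 S2=26 S3=-21 S4=45 blocked=[3]
Op 6: conn=7 S1=26 S2=26 S3=-4 S4=45 blocked=[3]
Op 7: conn=33 S1=26 S2=26 S3=-4 S4=45 blocked=[3]
Op 8: conn=33 S1=26 S2=31 S3=-4 S4=45 blocked=[3]
Op 9: conn=15 S1=26 S2=13 S3=-4 S4=45 blocked=[3]
Op 10: conn=41 S1=26 S2=13 S3=-4 S4=45 blocked=[3]
Op 11: conn=35 S1=20 S2=13 S3=-4 S4=45 blocked=[3]
Op 12: conn=19 S1=20 S2=13 S3=-4 S4=29 blocked=[3]
Op 13: conn=4 S1=5 S2=13 S3=-4 S4=29 blocked=[3]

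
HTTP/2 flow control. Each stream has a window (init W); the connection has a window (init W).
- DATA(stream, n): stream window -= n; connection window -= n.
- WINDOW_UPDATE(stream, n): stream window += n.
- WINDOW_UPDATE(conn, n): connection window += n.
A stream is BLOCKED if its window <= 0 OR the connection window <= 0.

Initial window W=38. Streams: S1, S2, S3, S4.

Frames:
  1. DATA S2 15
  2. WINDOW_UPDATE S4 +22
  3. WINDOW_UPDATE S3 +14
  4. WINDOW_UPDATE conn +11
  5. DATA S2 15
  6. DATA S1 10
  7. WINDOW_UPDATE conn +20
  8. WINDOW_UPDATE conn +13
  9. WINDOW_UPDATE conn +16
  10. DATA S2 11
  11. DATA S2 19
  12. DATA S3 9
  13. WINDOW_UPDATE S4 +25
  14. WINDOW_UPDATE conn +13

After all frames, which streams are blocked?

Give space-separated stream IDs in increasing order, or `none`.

Op 1: conn=23 S1=38 S2=23 S3=38 S4=38 blocked=[]
Op 2: conn=23 S1=38 S2=23 S3=38 S4=60 blocked=[]
Op 3: conn=23 S1=38 S2=23 S3=52 S4=60 blocked=[]
Op 4: conn=34 S1=38 S2=23 S3=52 S4=60 blocked=[]
Op 5: conn=19 S1=38 S2=8 S3=52 S4=60 blocked=[]
Op 6: conn=9 S1=28 S2=8 S3=52 S4=60 blocked=[]
Op 7: conn=29 S1=28 S2=8 S3=52 S4=60 blocked=[]
Op 8: conn=42 S1=28 S2=8 S3=52 S4=60 blocked=[]
Op 9: conn=58 S1=28 S2=8 S3=52 S4=60 blocked=[]
Op 10: conn=47 S1=28 S2=-3 S3=52 S4=60 blocked=[2]
Op 11: conn=28 S1=28 S2=-22 S3=52 S4=60 blocked=[2]
Op 12: conn=19 S1=28 S2=-22 S3=43 S4=60 blocked=[2]
Op 13: conn=19 S1=28 S2=-22 S3=43 S4=85 blocked=[2]
Op 14: conn=32 S1=28 S2=-22 S3=43 S4=85 blocked=[2]

Answer: S2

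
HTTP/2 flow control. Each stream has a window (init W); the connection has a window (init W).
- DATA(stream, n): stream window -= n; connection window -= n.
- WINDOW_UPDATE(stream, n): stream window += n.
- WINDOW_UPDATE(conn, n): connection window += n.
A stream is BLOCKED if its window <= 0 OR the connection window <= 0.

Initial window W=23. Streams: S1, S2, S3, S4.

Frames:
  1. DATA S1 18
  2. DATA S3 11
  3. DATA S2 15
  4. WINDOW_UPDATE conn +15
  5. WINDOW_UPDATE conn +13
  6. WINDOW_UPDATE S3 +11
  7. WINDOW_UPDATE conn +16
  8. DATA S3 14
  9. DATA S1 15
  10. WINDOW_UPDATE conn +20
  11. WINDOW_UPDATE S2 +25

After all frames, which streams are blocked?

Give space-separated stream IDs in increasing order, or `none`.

Op 1: conn=5 S1=5 S2=23 S3=23 S4=23 blocked=[]
Op 2: conn=-6 S1=5 S2=23 S3=12 S4=23 blocked=[1, 2, 3, 4]
Op 3: conn=-21 S1=5 S2=8 S3=12 S4=23 blocked=[1, 2, 3, 4]
Op 4: conn=-6 S1=5 S2=8 S3=12 S4=23 blocked=[1, 2, 3, 4]
Op 5: conn=7 S1=5 S2=8 S3=12 S4=23 blocked=[]
Op 6: conn=7 S1=5 S2=8 S3=23 S4=23 blocked=[]
Op 7: conn=23 S1=5 S2=8 S3=23 S4=23 blocked=[]
Op 8: conn=9 S1=5 S2=8 S3=9 S4=23 blocked=[]
Op 9: conn=-6 S1=-10 S2=8 S3=9 S4=23 blocked=[1, 2, 3, 4]
Op 10: conn=14 S1=-10 S2=8 S3=9 S4=23 blocked=[1]
Op 11: conn=14 S1=-10 S2=33 S3=9 S4=23 blocked=[1]

Answer: S1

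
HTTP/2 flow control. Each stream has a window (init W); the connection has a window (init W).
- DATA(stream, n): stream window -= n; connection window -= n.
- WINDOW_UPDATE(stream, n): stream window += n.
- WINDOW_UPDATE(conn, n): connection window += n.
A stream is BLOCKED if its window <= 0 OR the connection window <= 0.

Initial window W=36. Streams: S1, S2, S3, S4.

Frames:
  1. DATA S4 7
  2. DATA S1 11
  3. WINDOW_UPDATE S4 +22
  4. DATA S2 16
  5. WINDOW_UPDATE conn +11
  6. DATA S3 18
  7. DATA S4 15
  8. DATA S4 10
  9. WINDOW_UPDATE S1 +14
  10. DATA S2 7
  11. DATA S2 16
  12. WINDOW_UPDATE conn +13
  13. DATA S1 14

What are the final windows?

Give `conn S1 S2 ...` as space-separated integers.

Answer: -54 25 -3 18 26

Derivation:
Op 1: conn=29 S1=36 S2=36 S3=36 S4=29 blocked=[]
Op 2: conn=18 S1=25 S2=36 S3=36 S4=29 blocked=[]
Op 3: conn=18 S1=25 S2=36 S3=36 S4=51 blocked=[]
Op 4: conn=2 S1=25 S2=20 S3=36 S4=51 blocked=[]
Op 5: conn=13 S1=25 S2=20 S3=36 S4=51 blocked=[]
Op 6: conn=-5 S1=25 S2=20 S3=18 S4=51 blocked=[1, 2, 3, 4]
Op 7: conn=-20 S1=25 S2=20 S3=18 S4=36 blocked=[1, 2, 3, 4]
Op 8: conn=-30 S1=25 S2=20 S3=18 S4=26 blocked=[1, 2, 3, 4]
Op 9: conn=-30 S1=39 S2=20 S3=18 S4=26 blocked=[1, 2, 3, 4]
Op 10: conn=-37 S1=39 S2=13 S3=18 S4=26 blocked=[1, 2, 3, 4]
Op 11: conn=-53 S1=39 S2=-3 S3=18 S4=26 blocked=[1, 2, 3, 4]
Op 12: conn=-40 S1=39 S2=-3 S3=18 S4=26 blocked=[1, 2, 3, 4]
Op 13: conn=-54 S1=25 S2=-3 S3=18 S4=26 blocked=[1, 2, 3, 4]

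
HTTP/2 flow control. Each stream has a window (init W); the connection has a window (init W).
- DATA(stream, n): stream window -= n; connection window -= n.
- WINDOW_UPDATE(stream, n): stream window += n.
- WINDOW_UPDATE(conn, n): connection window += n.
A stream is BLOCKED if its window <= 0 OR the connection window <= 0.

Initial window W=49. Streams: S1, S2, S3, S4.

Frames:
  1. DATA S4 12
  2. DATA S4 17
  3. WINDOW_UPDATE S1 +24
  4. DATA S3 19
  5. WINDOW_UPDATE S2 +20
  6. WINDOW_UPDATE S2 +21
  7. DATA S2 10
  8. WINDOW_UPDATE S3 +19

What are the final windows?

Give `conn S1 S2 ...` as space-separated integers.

Op 1: conn=37 S1=49 S2=49 S3=49 S4=37 blocked=[]
Op 2: conn=20 S1=49 S2=49 S3=49 S4=20 blocked=[]
Op 3: conn=20 S1=73 S2=49 S3=49 S4=20 blocked=[]
Op 4: conn=1 S1=73 S2=49 S3=30 S4=20 blocked=[]
Op 5: conn=1 S1=73 S2=69 S3=30 S4=20 blocked=[]
Op 6: conn=1 S1=73 S2=90 S3=30 S4=20 blocked=[]
Op 7: conn=-9 S1=73 S2=80 S3=30 S4=20 blocked=[1, 2, 3, 4]
Op 8: conn=-9 S1=73 S2=80 S3=49 S4=20 blocked=[1, 2, 3, 4]

Answer: -9 73 80 49 20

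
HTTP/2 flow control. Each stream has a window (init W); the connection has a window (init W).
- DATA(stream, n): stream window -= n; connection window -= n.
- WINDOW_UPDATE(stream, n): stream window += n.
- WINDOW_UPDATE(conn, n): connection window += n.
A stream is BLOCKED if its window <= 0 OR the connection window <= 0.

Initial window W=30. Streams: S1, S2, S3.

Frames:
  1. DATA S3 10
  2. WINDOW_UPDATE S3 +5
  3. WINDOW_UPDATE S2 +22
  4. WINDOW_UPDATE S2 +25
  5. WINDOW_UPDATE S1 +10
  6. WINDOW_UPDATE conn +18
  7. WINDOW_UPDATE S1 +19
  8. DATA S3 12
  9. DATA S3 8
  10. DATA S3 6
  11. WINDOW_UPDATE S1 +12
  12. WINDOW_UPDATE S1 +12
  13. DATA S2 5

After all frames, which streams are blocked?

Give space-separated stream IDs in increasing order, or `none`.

Op 1: conn=20 S1=30 S2=30 S3=20 blocked=[]
Op 2: conn=20 S1=30 S2=30 S3=25 blocked=[]
Op 3: conn=20 S1=30 S2=52 S3=25 blocked=[]
Op 4: conn=20 S1=30 S2=77 S3=25 blocked=[]
Op 5: conn=20 S1=40 S2=77 S3=25 blocked=[]
Op 6: conn=38 S1=40 S2=77 S3=25 blocked=[]
Op 7: conn=38 S1=59 S2=77 S3=25 blocked=[]
Op 8: conn=26 S1=59 S2=77 S3=13 blocked=[]
Op 9: conn=18 S1=59 S2=77 S3=5 blocked=[]
Op 10: conn=12 S1=59 S2=77 S3=-1 blocked=[3]
Op 11: conn=12 S1=71 S2=77 S3=-1 blocked=[3]
Op 12: conn=12 S1=83 S2=77 S3=-1 blocked=[3]
Op 13: conn=7 S1=83 S2=72 S3=-1 blocked=[3]

Answer: S3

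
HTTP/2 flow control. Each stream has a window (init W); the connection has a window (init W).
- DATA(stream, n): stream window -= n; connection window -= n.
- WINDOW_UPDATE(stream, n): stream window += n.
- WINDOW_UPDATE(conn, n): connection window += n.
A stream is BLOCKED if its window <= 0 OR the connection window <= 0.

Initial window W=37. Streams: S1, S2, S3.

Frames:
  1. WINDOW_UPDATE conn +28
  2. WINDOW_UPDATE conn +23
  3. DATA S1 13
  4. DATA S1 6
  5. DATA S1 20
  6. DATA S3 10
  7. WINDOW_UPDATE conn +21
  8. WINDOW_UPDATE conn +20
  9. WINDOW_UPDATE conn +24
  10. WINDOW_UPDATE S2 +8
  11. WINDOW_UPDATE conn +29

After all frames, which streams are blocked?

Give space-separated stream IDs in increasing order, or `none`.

Answer: S1

Derivation:
Op 1: conn=65 S1=37 S2=37 S3=37 blocked=[]
Op 2: conn=88 S1=37 S2=37 S3=37 blocked=[]
Op 3: conn=75 S1=24 S2=37 S3=37 blocked=[]
Op 4: conn=69 S1=18 S2=37 S3=37 blocked=[]
Op 5: conn=49 S1=-2 S2=37 S3=37 blocked=[1]
Op 6: conn=39 S1=-2 S2=37 S3=27 blocked=[1]
Op 7: conn=60 S1=-2 S2=37 S3=27 blocked=[1]
Op 8: conn=80 S1=-2 S2=37 S3=27 blocked=[1]
Op 9: conn=104 S1=-2 S2=37 S3=27 blocked=[1]
Op 10: conn=104 S1=-2 S2=45 S3=27 blocked=[1]
Op 11: conn=133 S1=-2 S2=45 S3=27 blocked=[1]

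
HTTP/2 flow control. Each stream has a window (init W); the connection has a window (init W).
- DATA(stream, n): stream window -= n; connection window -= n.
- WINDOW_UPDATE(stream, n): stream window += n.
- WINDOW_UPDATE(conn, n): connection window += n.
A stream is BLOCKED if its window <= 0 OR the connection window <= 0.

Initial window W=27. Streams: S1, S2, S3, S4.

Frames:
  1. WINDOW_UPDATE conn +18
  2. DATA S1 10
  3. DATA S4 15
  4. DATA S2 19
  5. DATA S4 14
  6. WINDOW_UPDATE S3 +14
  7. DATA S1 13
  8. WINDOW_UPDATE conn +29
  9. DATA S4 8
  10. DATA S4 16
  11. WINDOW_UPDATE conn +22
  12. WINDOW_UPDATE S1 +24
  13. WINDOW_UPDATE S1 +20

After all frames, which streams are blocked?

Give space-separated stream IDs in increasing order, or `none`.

Answer: S4

Derivation:
Op 1: conn=45 S1=27 S2=27 S3=27 S4=27 blocked=[]
Op 2: conn=35 S1=17 S2=27 S3=27 S4=27 blocked=[]
Op 3: conn=20 S1=17 S2=27 S3=27 S4=12 blocked=[]
Op 4: conn=1 S1=17 S2=8 S3=27 S4=12 blocked=[]
Op 5: conn=-13 S1=17 S2=8 S3=27 S4=-2 blocked=[1, 2, 3, 4]
Op 6: conn=-13 S1=17 S2=8 S3=41 S4=-2 blocked=[1, 2, 3, 4]
Op 7: conn=-26 S1=4 S2=8 S3=41 S4=-2 blocked=[1, 2, 3, 4]
Op 8: conn=3 S1=4 S2=8 S3=41 S4=-2 blocked=[4]
Op 9: conn=-5 S1=4 S2=8 S3=41 S4=-10 blocked=[1, 2, 3, 4]
Op 10: conn=-21 S1=4 S2=8 S3=41 S4=-26 blocked=[1, 2, 3, 4]
Op 11: conn=1 S1=4 S2=8 S3=41 S4=-26 blocked=[4]
Op 12: conn=1 S1=28 S2=8 S3=41 S4=-26 blocked=[4]
Op 13: conn=1 S1=48 S2=8 S3=41 S4=-26 blocked=[4]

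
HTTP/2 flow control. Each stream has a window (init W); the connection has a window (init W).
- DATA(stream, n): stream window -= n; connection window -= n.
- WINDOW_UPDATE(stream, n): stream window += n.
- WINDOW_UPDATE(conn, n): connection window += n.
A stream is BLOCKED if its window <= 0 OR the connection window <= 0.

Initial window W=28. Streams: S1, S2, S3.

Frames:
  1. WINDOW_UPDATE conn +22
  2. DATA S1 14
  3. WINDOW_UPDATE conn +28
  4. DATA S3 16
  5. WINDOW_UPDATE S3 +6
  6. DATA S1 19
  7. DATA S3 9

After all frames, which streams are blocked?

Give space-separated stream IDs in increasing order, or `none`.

Answer: S1

Derivation:
Op 1: conn=50 S1=28 S2=28 S3=28 blocked=[]
Op 2: conn=36 S1=14 S2=28 S3=28 blocked=[]
Op 3: conn=64 S1=14 S2=28 S3=28 blocked=[]
Op 4: conn=48 S1=14 S2=28 S3=12 blocked=[]
Op 5: conn=48 S1=14 S2=28 S3=18 blocked=[]
Op 6: conn=29 S1=-5 S2=28 S3=18 blocked=[1]
Op 7: conn=20 S1=-5 S2=28 S3=9 blocked=[1]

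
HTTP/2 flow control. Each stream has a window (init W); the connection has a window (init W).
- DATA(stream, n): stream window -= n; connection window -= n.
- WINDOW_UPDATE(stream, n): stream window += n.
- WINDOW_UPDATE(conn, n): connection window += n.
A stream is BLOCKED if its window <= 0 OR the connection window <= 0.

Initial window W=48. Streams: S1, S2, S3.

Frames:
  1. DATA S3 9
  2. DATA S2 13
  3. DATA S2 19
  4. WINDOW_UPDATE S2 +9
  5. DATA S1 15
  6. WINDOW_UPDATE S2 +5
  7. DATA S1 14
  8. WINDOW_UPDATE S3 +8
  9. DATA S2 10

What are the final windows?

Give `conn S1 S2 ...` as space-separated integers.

Answer: -32 19 20 47

Derivation:
Op 1: conn=39 S1=48 S2=48 S3=39 blocked=[]
Op 2: conn=26 S1=48 S2=35 S3=39 blocked=[]
Op 3: conn=7 S1=48 S2=16 S3=39 blocked=[]
Op 4: conn=7 S1=48 S2=25 S3=39 blocked=[]
Op 5: conn=-8 S1=33 S2=25 S3=39 blocked=[1, 2, 3]
Op 6: conn=-8 S1=33 S2=30 S3=39 blocked=[1, 2, 3]
Op 7: conn=-22 S1=19 S2=30 S3=39 blocked=[1, 2, 3]
Op 8: conn=-22 S1=19 S2=30 S3=47 blocked=[1, 2, 3]
Op 9: conn=-32 S1=19 S2=20 S3=47 blocked=[1, 2, 3]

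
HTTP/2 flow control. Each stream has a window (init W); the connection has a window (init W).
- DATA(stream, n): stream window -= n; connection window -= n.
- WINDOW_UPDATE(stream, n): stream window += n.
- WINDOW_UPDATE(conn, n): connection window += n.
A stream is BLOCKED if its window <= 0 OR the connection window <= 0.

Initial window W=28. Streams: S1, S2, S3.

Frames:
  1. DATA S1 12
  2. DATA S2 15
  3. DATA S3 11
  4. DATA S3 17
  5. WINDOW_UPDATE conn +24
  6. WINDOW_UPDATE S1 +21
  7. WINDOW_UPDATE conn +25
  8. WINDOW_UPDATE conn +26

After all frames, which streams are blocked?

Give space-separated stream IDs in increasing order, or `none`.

Op 1: conn=16 S1=16 S2=28 S3=28 blocked=[]
Op 2: conn=1 S1=16 S2=13 S3=28 blocked=[]
Op 3: conn=-10 S1=16 S2=13 S3=17 blocked=[1, 2, 3]
Op 4: conn=-27 S1=16 S2=13 S3=0 blocked=[1, 2, 3]
Op 5: conn=-3 S1=16 S2=13 S3=0 blocked=[1, 2, 3]
Op 6: conn=-3 S1=37 S2=13 S3=0 blocked=[1, 2, 3]
Op 7: conn=22 S1=37 S2=13 S3=0 blocked=[3]
Op 8: conn=48 S1=37 S2=13 S3=0 blocked=[3]

Answer: S3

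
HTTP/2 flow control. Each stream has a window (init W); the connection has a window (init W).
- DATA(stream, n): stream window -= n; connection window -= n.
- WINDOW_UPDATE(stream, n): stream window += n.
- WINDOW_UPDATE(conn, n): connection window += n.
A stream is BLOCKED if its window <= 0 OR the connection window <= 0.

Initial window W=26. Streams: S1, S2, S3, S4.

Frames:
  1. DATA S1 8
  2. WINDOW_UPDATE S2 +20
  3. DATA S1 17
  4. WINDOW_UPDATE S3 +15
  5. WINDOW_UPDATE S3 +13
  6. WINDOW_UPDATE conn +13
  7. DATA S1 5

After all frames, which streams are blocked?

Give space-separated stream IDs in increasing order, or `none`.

Answer: S1

Derivation:
Op 1: conn=18 S1=18 S2=26 S3=26 S4=26 blocked=[]
Op 2: conn=18 S1=18 S2=46 S3=26 S4=26 blocked=[]
Op 3: conn=1 S1=1 S2=46 S3=26 S4=26 blocked=[]
Op 4: conn=1 S1=1 S2=46 S3=41 S4=26 blocked=[]
Op 5: conn=1 S1=1 S2=46 S3=54 S4=26 blocked=[]
Op 6: conn=14 S1=1 S2=46 S3=54 S4=26 blocked=[]
Op 7: conn=9 S1=-4 S2=46 S3=54 S4=26 blocked=[1]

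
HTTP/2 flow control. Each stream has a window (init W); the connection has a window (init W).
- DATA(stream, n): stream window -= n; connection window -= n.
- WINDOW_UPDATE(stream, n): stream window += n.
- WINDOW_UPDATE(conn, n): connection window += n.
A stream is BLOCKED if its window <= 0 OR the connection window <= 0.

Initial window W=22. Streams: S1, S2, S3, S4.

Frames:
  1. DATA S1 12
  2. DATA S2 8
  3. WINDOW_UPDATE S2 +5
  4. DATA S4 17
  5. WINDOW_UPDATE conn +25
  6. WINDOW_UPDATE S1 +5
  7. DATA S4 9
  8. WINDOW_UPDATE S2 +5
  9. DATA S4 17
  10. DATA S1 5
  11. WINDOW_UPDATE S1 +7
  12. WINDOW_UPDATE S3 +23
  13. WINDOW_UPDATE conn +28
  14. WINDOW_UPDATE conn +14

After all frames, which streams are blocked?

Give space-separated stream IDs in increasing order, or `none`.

Op 1: conn=10 S1=10 S2=22 S3=22 S4=22 blocked=[]
Op 2: conn=2 S1=10 S2=14 S3=22 S4=22 blocked=[]
Op 3: conn=2 S1=10 S2=19 S3=22 S4=22 blocked=[]
Op 4: conn=-15 S1=10 S2=19 S3=22 S4=5 blocked=[1, 2, 3, 4]
Op 5: conn=10 S1=10 S2=19 S3=22 S4=5 blocked=[]
Op 6: conn=10 S1=15 S2=19 S3=22 S4=5 blocked=[]
Op 7: conn=1 S1=15 S2=19 S3=22 S4=-4 blocked=[4]
Op 8: conn=1 S1=15 S2=24 S3=22 S4=-4 blocked=[4]
Op 9: conn=-16 S1=15 S2=24 S3=22 S4=-21 blocked=[1, 2, 3, 4]
Op 10: conn=-21 S1=10 S2=24 S3=22 S4=-21 blocked=[1, 2, 3, 4]
Op 11: conn=-21 S1=17 S2=24 S3=22 S4=-21 blocked=[1, 2, 3, 4]
Op 12: conn=-21 S1=17 S2=24 S3=45 S4=-21 blocked=[1, 2, 3, 4]
Op 13: conn=7 S1=17 S2=24 S3=45 S4=-21 blocked=[4]
Op 14: conn=21 S1=17 S2=24 S3=45 S4=-21 blocked=[4]

Answer: S4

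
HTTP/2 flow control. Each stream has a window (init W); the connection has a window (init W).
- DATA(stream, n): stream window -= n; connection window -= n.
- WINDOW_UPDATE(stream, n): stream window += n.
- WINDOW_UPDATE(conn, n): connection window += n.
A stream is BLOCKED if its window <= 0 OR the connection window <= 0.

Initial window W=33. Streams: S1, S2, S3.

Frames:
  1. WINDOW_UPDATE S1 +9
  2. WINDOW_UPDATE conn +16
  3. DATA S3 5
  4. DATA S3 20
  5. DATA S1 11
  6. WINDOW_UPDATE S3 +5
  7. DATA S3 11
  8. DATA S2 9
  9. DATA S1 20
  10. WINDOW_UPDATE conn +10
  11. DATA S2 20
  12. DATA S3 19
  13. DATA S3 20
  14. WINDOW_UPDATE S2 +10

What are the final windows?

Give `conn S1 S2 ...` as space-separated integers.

Answer: -76 11 14 -37

Derivation:
Op 1: conn=33 S1=42 S2=33 S3=33 blocked=[]
Op 2: conn=49 S1=42 S2=33 S3=33 blocked=[]
Op 3: conn=44 S1=42 S2=33 S3=28 blocked=[]
Op 4: conn=24 S1=42 S2=33 S3=8 blocked=[]
Op 5: conn=13 S1=31 S2=33 S3=8 blocked=[]
Op 6: conn=13 S1=31 S2=33 S3=13 blocked=[]
Op 7: conn=2 S1=31 S2=33 S3=2 blocked=[]
Op 8: conn=-7 S1=31 S2=24 S3=2 blocked=[1, 2, 3]
Op 9: conn=-27 S1=11 S2=24 S3=2 blocked=[1, 2, 3]
Op 10: conn=-17 S1=11 S2=24 S3=2 blocked=[1, 2, 3]
Op 11: conn=-37 S1=11 S2=4 S3=2 blocked=[1, 2, 3]
Op 12: conn=-56 S1=11 S2=4 S3=-17 blocked=[1, 2, 3]
Op 13: conn=-76 S1=11 S2=4 S3=-37 blocked=[1, 2, 3]
Op 14: conn=-76 S1=11 S2=14 S3=-37 blocked=[1, 2, 3]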